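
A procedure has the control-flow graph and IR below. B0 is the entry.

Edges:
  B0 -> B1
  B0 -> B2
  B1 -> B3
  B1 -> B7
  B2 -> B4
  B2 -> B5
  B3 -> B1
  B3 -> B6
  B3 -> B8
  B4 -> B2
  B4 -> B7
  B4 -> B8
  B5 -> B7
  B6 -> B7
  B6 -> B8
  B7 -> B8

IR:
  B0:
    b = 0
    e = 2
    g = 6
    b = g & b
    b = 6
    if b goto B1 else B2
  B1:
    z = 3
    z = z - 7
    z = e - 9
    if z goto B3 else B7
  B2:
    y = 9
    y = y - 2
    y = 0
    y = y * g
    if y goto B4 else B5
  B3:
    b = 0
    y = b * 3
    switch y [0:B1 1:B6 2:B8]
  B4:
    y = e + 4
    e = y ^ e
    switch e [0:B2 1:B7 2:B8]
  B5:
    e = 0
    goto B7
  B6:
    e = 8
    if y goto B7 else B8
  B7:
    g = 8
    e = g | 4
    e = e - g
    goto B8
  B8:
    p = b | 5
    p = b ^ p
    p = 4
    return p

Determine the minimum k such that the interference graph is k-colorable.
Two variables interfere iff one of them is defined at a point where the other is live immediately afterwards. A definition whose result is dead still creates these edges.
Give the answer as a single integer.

Answer: 4

Working:
Per-block:
  B0: def={b,e,g} ue=∅
  B1: def={z} ue={e}
  B2: def={y} ue={g}
  B3: def={b,y} ue=∅
  B4: def={e,y} ue={e}
  B5: def={e} ue=∅
  B6: def={e} ue={y}
  B7: def={e,g} ue=∅
  B8: def={p} ue={b}

Backward fixpoint:
  B0 li=∅ lo={b,e,g}
  B1 li={b,e} lo={b,e}
  B2 li={b,e,g} lo={b,e,g}
  B3 li={e} lo={b,e,y}
  B4 li={b,e,g} lo={b,e,g}
  B5 li={b} lo={b}
  B6 li={b,y} lo={b}
  B7 li={b} lo={b}
  B8 li={b} lo=∅

Interference:
  b↔{e,g,p,y,z}
  e↔{b,g,y,z}
  g↔{b,e,y}
  p↔{b}
  y↔{b,e,g}
  z↔{b,e}

Colouring:
  clique {b,e,g,y} ⇒ need ≥ 4
  4-colouring: c0={b}  c1={e,p}  c2={g,z}  c3={y}
  χ = 4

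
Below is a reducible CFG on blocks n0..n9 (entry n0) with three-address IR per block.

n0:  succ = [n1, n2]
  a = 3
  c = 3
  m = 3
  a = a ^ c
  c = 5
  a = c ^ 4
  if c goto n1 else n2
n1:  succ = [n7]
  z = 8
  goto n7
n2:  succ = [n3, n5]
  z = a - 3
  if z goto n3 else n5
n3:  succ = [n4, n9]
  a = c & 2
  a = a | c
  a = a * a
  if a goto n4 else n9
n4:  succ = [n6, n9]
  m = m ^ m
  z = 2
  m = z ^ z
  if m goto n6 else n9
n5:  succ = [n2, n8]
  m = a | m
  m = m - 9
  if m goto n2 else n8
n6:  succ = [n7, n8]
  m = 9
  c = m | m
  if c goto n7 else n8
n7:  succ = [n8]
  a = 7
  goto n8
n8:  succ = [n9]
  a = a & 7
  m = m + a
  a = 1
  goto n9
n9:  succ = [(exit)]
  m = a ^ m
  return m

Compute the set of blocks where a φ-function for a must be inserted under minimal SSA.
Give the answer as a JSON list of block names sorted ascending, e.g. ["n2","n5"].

idom tree: n1←n0 n2←n0 n3←n2 n4←n3 n5←n2 n6←n4 n7←n0 n8←n0 n9←n0
Dom∩ at merges:
  n2: preds {n0,n5}: {n0} ∩ {n0,n2,n5} = {n0}; idom=n0
  n7: preds {n1,n6}: {n0,n1} ∩ {n0,n2,n3,n4,n6} = {n0}; idom=n0
  n8: preds {n5,n6,n7}: {n0,n2,n5} ∩ {n0,n2,n3,n4,n6} ∩ {n0,n7} = {n0}; idom=n0
  n9: preds {n3,n4,n8}: {n0,n2,n3} ∩ {n0,n2,n3,n4} ∩ {n0,n8} = {n0}; idom=n0

Frontier:
  n2←n0: walk · to n0
  n2←n5: walk n5→n2 to n0
  n7←n1: walk n1 to n0
  n7←n6: walk n6→n4→n3→n2 to n0
  n8←n5: walk n5→n2 to n0
  n8←n6: walk n6→n4→n3→n2 to n0
  n8←n7: walk n7 to n0
  n9←n3: walk n3→n2 to n0
  n9←n4: walk n4→n3→n2 to n0
  n9←n8: walk n8 to n0
  DF(n0)=∅
  DF(n1)={n7}
  DF(n2)={n2,n7,n8,n9}
  DF(n3)={n7,n8,n9}
  DF(n4)={n7,n8,n9}
  DF(n5)={n2,n8}
  DF(n6)={n7,n8}
  DF(n7)={n8}
  DF(n8)={n9}
  DF(n9)=∅

φ for a: defs {n0,n3,n7,n8}
  DF⁺ = {n7,n8,n9}

Answer: ["n7", "n8", "n9"]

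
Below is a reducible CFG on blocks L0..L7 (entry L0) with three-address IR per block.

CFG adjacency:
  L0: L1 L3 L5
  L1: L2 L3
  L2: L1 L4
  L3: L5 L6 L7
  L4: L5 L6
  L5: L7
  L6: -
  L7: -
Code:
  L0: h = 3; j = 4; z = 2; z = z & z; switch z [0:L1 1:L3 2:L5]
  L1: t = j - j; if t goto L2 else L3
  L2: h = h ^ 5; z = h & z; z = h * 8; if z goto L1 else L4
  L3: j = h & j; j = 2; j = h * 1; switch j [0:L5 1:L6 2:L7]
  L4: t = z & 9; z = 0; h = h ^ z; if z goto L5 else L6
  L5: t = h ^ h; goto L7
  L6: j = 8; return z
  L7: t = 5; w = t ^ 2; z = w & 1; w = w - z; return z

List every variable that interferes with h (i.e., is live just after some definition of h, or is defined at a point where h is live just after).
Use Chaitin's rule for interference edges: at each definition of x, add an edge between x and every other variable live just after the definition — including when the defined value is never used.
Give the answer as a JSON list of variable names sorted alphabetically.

def/use:
  L0 def {h,j,z} use ∅
  L1 def {t} use {j}
  L2 def {h,z} use {h,z}
  L3 def {j} use {h,j}
  L4 def {h,t,z} use {h,z}
  L5 def {t} use {h}
  L6 def {j} use {z}
  L7 def {t,w,z} use ∅

Live sets:
  live L0: ∅→{h,j,z}
  live L1: {h,j,z}→{h,j,z}
  live L2: {h,j,z}→{h,j,z}
  live L3: {h,j,z}→{h,z}
  live L4: {h,z}→{h,z}
  live L5: {h}→∅
  live L6: {z}→∅
  live L7: ∅→∅

Interference:
  h — {j,t,z}
  j — {h,t,z}
  t — {h,j,z}
  w — {z}
  z — {h,j,t,w}

N(h) = ["j", "t", "z"]

Answer: ["j", "t", "z"]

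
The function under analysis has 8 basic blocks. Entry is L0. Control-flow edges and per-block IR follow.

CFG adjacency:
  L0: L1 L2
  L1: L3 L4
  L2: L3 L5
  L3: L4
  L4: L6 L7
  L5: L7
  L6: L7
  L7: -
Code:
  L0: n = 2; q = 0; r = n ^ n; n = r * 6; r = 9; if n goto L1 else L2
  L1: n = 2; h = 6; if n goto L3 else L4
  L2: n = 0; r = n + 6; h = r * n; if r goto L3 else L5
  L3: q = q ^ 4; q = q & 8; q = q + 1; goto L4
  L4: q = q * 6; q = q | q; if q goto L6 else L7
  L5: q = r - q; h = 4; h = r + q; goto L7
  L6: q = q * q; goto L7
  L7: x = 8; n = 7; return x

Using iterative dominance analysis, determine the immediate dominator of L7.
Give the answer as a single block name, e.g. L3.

Answer: L0

Analysis:
idom tree: L1←L0 L2←L0 L3←L0 L4←L0 L5←L2 L6←L4 L7←L0
Dom∩ at merges:
  L3: preds {L1,L2}: {L0,L1} ∩ {L0,L2} = {L0}; idom=L0
  L4: preds {L1,L3}: {L0,L1} ∩ {L0,L3} = {L0}; idom=L0
  L7: preds {L4,L5,L6}: {L0,L4} ∩ {L0,L2,L5} ∩ {L0,L4,L6} = {L0}; idom=L0

idom(L7) = L0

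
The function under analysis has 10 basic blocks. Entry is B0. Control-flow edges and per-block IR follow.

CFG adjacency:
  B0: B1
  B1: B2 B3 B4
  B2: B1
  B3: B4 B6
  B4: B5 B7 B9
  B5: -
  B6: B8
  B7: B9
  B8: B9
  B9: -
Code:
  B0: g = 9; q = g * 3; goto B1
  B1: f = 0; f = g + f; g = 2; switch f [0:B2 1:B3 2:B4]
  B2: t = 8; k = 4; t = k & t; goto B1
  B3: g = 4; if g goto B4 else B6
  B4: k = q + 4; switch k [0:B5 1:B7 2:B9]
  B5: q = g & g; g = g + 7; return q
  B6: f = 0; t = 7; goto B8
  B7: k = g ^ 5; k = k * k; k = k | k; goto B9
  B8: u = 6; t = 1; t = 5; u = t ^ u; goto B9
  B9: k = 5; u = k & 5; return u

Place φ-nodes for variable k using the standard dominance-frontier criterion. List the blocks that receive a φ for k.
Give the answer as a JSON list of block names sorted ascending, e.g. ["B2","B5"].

idom tree: B1←B0 B2←B1 B3←B1 B4←B1 B5←B4 B6←B3 B7←B4 B8←B6 B9←B1
Dom at joins:
  B1: preds {B0,B2}: {B0} ∩ {B0,B1,B2} = {B0}; idom=B0
  B4: preds {B1,B3}: {B0,B1} ∩ {B0,B1,B3} = {B0,B1}; idom=B1
  B9: preds {B4,B7,B8}: {B0,B1,B4} ∩ {B0,B1,B4,B7} ∩ {B0,B1,B3,B6,B8} = {B0,B1}; idom=B1

DF derivation:
  B1←B0: walk · to B0
  B1←B2: walk B2→B1 to B0
  B4←B1: walk · to B1
  B4←B3: walk B3 to B1
  B9←B4: walk B4 to B1
  B9←B7: walk B7→B4 to B1
  B9←B8: walk B8→B6→B3 to B1
  B0: DF=∅
  B1: DF={B1}
  B2: DF={B1}
  B3: DF={B4,B9}
  B4: DF={B9}
  B5: DF=∅
  B6: DF={B9}
  B7: DF={B9}
  B8: DF={B9}
  B9: DF=∅

φ for k: defs {B2,B4,B7,B9}
  DF⁺ = {B1,B9}

Answer: ["B1", "B9"]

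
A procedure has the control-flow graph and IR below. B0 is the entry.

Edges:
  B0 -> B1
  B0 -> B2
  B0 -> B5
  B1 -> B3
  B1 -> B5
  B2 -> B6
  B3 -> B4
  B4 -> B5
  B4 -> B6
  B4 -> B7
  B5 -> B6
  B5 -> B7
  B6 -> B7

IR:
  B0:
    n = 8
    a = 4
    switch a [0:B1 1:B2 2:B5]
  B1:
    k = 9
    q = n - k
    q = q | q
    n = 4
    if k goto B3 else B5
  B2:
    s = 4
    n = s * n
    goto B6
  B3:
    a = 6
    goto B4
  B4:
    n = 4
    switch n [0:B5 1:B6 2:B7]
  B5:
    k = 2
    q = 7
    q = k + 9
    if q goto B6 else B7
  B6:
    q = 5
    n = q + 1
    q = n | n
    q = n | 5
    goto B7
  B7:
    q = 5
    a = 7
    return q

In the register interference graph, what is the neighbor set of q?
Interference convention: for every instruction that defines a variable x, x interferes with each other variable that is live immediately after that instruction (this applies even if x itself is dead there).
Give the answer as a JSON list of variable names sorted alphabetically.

Answer: ["a", "k", "n"]

Derivation:
Per-block:
  B0: def={a,n} ue=∅
  B1: def={k,n,q} ue={n}
  B2: def={n,s} ue={n}
  B3: def={a} ue=∅
  B4: def={n} ue=∅
  B5: def={k,q} ue=∅
  B6: def={n,q} ue=∅
  B7: def={a,q} ue=∅

Liveness:
  live B0: ∅→{n}
  live B1: {n}→∅
  live B2: {n}→∅
  live B3: ∅→∅
  live B4: ∅→∅
  live B5: ∅→∅
  live B6: ∅→∅
  live B7: ∅→∅

Interfere edges:
  a — {n,q}
  k — {n,q}
  n — {a,k,q,s}
  q — {a,k,n}
  s — {n}

N(q) = ["a", "k", "n"]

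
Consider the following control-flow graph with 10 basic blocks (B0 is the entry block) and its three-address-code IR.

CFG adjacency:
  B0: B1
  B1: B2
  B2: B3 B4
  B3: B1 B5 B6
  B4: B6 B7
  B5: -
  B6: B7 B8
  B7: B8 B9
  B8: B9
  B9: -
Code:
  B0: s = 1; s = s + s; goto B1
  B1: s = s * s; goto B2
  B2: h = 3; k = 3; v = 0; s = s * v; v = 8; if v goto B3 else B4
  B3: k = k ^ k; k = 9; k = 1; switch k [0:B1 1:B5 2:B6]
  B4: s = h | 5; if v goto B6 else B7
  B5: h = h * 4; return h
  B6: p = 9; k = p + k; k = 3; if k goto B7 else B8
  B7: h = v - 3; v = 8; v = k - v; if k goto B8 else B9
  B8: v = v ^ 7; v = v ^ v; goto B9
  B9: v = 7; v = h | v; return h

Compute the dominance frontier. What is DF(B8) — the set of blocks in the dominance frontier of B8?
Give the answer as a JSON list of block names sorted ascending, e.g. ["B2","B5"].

idom tree: B1←B0 B2←B1 B3←B2 B4←B2 B5←B3 B6←B2 B7←B2 B8←B2 B9←B2
Dom at joins:
  B1: preds {B0,B3}: {B0} ∩ {B0,B1,B2,B3} = {B0}; idom=B0
  B6: preds {B3,B4}: {B0,B1,B2,B3} ∩ {B0,B1,B2,B4} = {B0,B1,B2}; idom=B2
  B7: preds {B4,B6}: {B0,B1,B2,B4} ∩ {B0,B1,B2,B6} = {B0,B1,B2}; idom=B2
  B8: preds {B6,B7}: {B0,B1,B2,B6} ∩ {B0,B1,B2,B7} = {B0,B1,B2}; idom=B2
  B9: preds {B7,B8}: {B0,B1,B2,B7} ∩ {B0,B1,B2,B8} = {B0,B1,B2}; idom=B2

Frontier:
  join B1 pred B0: · stop@B0
  join B1 pred B3: B3→B2→B1 stop@B0
  join B6 pred B3: B3 stop@B2
  join B6 pred B4: B4 stop@B2
  join B7 pred B4: B4 stop@B2
  join B7 pred B6: B6 stop@B2
  join B8 pred B6: B6 stop@B2
  join B8 pred B7: B7 stop@B2
  join B9 pred B7: B7 stop@B2
  join B9 pred B8: B8 stop@B2
  B0: DF=∅
  B1: DF={B1}
  B2: DF={B1}
  B3: DF={B1,B6}
  B4: DF={B6,B7}
  B5: DF=∅
  B6: DF={B7,B8}
  B7: DF={B8,B9}
  B8: DF={B9}
  B9: DF=∅

DF(B8) = ["B9"]

Answer: ["B9"]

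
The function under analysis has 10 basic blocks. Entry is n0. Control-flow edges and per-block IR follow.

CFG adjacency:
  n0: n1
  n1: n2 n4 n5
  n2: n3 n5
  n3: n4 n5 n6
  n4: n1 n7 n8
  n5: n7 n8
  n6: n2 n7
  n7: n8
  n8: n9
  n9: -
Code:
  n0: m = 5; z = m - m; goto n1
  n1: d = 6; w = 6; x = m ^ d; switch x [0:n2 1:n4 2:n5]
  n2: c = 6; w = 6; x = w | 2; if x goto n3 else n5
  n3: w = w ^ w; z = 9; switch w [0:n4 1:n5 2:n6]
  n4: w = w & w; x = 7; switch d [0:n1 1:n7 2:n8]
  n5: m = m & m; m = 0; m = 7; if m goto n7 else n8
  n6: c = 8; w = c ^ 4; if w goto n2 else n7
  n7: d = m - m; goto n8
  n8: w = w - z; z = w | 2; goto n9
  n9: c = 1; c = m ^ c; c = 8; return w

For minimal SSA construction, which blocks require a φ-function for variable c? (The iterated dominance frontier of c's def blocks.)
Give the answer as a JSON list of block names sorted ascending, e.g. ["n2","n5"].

idom tree: n1←n0 n2←n1 n3←n2 n4←n1 n5←n1 n6←n3 n7←n1 n8←n1 n9←n8
Dom at joins:
  n1: preds {n0,n4}: {n0} ∩ {n0,n1,n4} = {n0}; idom=n0
  n2: preds {n1,n6}: {n0,n1} ∩ {n0,n1,n2,n3,n6} = {n0,n1}; idom=n1
  n4: preds {n1,n3}: {n0,n1} ∩ {n0,n1,n2,n3} = {n0,n1}; idom=n1
  n5: preds {n1,n2,n3}: {n0,n1} ∩ {n0,n1,n2} ∩ {n0,n1,n2,n3} = {n0,n1}; idom=n1
  n7: preds {n4,n5,n6}: {n0,n1,n4} ∩ {n0,n1,n5} ∩ {n0,n1,n2,n3,n6} = {n0,n1}; idom=n1
  n8: preds {n4,n5,n7}: {n0,n1,n4} ∩ {n0,n1,n5} ∩ {n0,n1,n7} = {n0,n1}; idom=n1

DF derivation:
  join n1 pred n0: · stop@n0
  join n1 pred n4: n4→n1 stop@n0
  join n2 pred n1: · stop@n1
  join n2 pred n6: n6→n3→n2 stop@n1
  join n4 pred n1: · stop@n1
  join n4 pred n3: n3→n2 stop@n1
  join n5 pred n1: · stop@n1
  join n5 pred n2: n2 stop@n1
  join n5 pred n3: n3→n2 stop@n1
  join n7 pred n4: n4 stop@n1
  join n7 pred n5: n5 stop@n1
  join n7 pred n6: n6→n3→n2 stop@n1
  join n8 pred n4: n4 stop@n1
  join n8 pred n5: n5 stop@n1
  join n8 pred n7: n7 stop@n1
  DF(n0)=∅
  DF(n1)={n1}
  DF(n2)={n2,n4,n5,n7}
  DF(n3)={n2,n4,n5,n7}
  DF(n4)={n1,n7,n8}
  DF(n5)={n7,n8}
  DF(n6)={n2,n7}
  DF(n7)={n8}
  DF(n8)=∅
  DF(n9)=∅

φ for c: defs {n2,n6,n9}
  DF⁺ = {n1,n2,n4,n5,n7,n8}

Answer: ["n1", "n2", "n4", "n5", "n7", "n8"]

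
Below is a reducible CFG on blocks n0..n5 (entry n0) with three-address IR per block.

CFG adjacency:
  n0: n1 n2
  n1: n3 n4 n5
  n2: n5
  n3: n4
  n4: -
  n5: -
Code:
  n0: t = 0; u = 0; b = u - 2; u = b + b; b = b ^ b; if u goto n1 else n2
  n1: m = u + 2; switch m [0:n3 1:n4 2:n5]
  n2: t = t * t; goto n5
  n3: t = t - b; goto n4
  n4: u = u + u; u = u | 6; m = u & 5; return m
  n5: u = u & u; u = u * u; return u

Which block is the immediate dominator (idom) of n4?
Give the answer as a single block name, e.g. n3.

Answer: n1

Analysis:
idom tree: n1←n0 n2←n0 n3←n1 n4←n1 n5←n0
Join-block Dom:
  n4: preds {n1,n3}: {n0,n1} ∩ {n0,n1,n3} = {n0,n1}; idom=n1
  n5: preds {n1,n2}: {n0,n1} ∩ {n0,n2} = {n0}; idom=n0

idom(n4) = n1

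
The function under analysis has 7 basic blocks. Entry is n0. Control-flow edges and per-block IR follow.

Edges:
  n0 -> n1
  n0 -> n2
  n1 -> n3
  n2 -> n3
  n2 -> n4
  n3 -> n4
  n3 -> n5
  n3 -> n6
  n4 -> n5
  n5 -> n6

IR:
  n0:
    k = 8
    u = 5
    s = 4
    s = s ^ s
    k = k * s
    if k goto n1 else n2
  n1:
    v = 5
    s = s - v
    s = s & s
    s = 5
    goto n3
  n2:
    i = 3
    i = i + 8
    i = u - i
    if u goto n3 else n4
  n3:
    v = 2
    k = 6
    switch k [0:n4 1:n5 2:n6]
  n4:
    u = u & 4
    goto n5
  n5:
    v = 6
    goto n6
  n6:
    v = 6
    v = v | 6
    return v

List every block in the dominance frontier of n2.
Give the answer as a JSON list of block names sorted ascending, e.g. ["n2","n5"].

Answer: ["n3", "n4"]

Analysis:
idom tree: n1←n0 n2←n0 n3←n0 n4←n0 n5←n0 n6←n0
Dom at joins:
  n3: preds {n1,n2}: {n0,n1} ∩ {n0,n2} = {n0}; idom=n0
  n4: preds {n2,n3}: {n0,n2} ∩ {n0,n3} = {n0}; idom=n0
  n5: preds {n3,n4}: {n0,n3} ∩ {n0,n4} = {n0}; idom=n0
  n6: preds {n3,n5}: {n0,n3} ∩ {n0,n5} = {n0}; idom=n0

DF walk-up:
  join n3 pred n1: n1 stop@n0
  join n3 pred n2: n2 stop@n0
  join n4 pred n2: n2 stop@n0
  join n4 pred n3: n3 stop@n0
  join n5 pred n3: n3 stop@n0
  join n5 pred n4: n4 stop@n0
  join n6 pred n3: n3 stop@n0
  join n6 pred n5: n5 stop@n0
  n0: DF=∅
  n1: DF={n3}
  n2: DF={n3,n4}
  n3: DF={n4,n5,n6}
  n4: DF={n5}
  n5: DF={n6}
  n6: DF=∅

DF(n2) = ["n3", "n4"]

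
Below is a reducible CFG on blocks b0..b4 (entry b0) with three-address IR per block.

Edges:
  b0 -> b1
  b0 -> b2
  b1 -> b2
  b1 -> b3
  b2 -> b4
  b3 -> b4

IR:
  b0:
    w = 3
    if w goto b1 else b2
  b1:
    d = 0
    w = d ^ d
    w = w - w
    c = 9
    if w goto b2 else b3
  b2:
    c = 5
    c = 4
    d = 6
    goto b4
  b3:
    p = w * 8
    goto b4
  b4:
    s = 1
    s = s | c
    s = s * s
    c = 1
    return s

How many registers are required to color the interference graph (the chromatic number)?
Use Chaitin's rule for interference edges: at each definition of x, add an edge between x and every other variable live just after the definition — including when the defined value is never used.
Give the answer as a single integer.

Per-block:
  b0: def={w} ue=∅
  b1: def={c,d,w} ue=∅
  b2: def={c,d} ue=∅
  b3: def={p} ue={w}
  b4: def={c,s} ue={c}

Live sets:
  b0: in=∅ out=∅
  b1: in=∅ out={c,w}
  b2: in=∅ out={c}
  b3: in={c,w} out={c}
  b4: in={c} out=∅

Interfere edges:
  c: {d,p,s,w}
  d: {c}
  p: {c}
  s: {c}
  w: {c}

Registers:
  {c,d} pairwise interfere (2-clique) ⇒ χ ≥ 2
  assign c→r0 d→r1 p→r1 s→r1 w→r1 — no edge inside a register ⇒ χ ≤ 2
  χ = 2

Answer: 2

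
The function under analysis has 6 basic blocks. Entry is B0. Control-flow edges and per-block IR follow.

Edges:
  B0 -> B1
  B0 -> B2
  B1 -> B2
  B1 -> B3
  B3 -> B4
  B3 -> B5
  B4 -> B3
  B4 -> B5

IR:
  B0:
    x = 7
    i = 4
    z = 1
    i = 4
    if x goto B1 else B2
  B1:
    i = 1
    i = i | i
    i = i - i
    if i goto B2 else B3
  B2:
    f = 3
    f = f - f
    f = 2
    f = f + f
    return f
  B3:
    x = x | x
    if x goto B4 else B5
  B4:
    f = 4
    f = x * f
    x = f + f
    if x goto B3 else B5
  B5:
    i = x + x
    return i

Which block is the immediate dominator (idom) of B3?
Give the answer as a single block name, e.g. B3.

Answer: B1

Derivation:
idom tree: B1←B0 B2←B0 B3←B1 B4←B3 B5←B3
Join-block Dom:
  B2: preds {B0,B1}: {B0} ∩ {B0,B1} = {B0}; idom=B0
  B3: preds {B1,B4}: {B0,B1} ∩ {B0,B1,B3,B4} = {B0,B1}; idom=B1
  B5: preds {B3,B4}: {B0,B1,B3} ∩ {B0,B1,B3,B4} = {B0,B1,B3}; idom=B3

idom(B3) = B1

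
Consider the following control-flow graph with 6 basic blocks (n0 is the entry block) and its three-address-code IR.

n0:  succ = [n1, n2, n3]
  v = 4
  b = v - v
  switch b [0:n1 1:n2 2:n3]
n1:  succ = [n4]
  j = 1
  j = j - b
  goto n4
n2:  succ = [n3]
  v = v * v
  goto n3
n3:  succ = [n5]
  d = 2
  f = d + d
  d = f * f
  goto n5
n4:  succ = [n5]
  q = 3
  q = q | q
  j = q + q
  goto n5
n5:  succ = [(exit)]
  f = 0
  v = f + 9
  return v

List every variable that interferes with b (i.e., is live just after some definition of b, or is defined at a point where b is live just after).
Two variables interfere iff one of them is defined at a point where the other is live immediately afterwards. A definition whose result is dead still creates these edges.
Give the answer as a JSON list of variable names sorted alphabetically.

Block summaries:
  n0: def={b,v} ue=∅
  n1: def={j} ue={b}
  n2: def={v} ue={v}
  n3: def={d,f} ue=∅
  n4: def={j,q} ue=∅
  n5: def={f,v} ue=∅

Liveness:
  n0: in=∅ out={b,v}
  n1: in={b} out=∅
  n2: in={v} out=∅
  n3: in=∅ out=∅
  n4: in=∅ out=∅
  n5: in=∅ out=∅

Interfere edges:
  b↔{j,v}
  d↔∅
  f↔∅
  j↔{b}
  q↔∅
  v↔{b}

N(b) = ["j", "v"]

Answer: ["j", "v"]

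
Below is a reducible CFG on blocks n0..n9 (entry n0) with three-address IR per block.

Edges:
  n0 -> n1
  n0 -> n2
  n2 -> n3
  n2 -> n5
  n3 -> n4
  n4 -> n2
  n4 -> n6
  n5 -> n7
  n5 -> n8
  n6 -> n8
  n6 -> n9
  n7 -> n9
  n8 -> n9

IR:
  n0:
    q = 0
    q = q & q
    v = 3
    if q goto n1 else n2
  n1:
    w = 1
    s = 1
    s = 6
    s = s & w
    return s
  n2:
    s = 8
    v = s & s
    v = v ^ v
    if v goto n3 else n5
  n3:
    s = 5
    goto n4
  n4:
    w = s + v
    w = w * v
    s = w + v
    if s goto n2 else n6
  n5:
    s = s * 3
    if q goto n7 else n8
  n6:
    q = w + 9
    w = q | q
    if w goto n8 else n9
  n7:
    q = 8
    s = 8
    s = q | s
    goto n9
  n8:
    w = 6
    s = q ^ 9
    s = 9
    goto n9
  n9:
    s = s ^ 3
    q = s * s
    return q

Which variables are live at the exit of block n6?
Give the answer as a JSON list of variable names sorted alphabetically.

Per-block:
  n0: def={q,v} ue=∅
  n1: def={s,w} ue=∅
  n2: def={s,v} ue=∅
  n3: def={s} ue=∅
  n4: def={s,w} ue={s,v}
  n5: def={s} ue={q,s}
  n6: def={q,w} ue={w}
  n7: def={q,s} ue=∅
  n8: def={s,w} ue={q}
  n9: def={q,s} ue={s}

Backward fixpoint:
  n0: in=∅ out={q}
  n1: in=∅ out=∅
  n2: in={q} out={q,s,v}
  n3: in={q,v} out={q,s,v}
  n4: in={q,s,v} out={q,s,w}
  n5: in={q,s} out={q}
  n6: in={s,w} out={q,s}
  n7: in=∅ out={s}
  n8: in={q} out={s}
  n9: in={s} out=∅

live-out(n6) = ["q", "s"]

Answer: ["q", "s"]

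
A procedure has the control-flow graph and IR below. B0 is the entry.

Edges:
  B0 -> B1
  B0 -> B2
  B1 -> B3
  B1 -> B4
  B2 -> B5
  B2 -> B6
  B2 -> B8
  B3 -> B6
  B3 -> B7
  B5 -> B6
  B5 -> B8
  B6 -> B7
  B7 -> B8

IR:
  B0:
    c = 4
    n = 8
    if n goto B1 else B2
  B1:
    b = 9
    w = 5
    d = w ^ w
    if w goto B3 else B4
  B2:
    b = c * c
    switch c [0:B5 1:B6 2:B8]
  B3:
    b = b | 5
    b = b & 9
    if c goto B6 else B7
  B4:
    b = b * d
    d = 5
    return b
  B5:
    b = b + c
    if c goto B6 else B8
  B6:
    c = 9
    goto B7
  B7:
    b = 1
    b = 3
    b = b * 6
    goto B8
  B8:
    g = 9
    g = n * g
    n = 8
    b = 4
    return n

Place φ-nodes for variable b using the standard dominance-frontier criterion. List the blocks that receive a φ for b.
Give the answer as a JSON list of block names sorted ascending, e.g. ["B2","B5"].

idom tree: B1←B0 B2←B0 B3←B1 B4←B1 B5←B2 B6←B0 B7←B0 B8←B0
Join-block Dom:
  B6: preds {B2,B3,B5}: {B0,B2} ∩ {B0,B1,B3} ∩ {B0,B2,B5} = {B0}; idom=B0
  B7: preds {B3,B6}: {B0,B1,B3} ∩ {B0,B6} = {B0}; idom=B0
  B8: preds {B2,B5,B7}: {B0,B2} ∩ {B0,B2,B5} ∩ {B0,B7} = {B0}; idom=B0

DF walk-up:
  join B6 pred B2: B2 stop@B0
  join B6 pred B3: B3→B1 stop@B0
  join B6 pred B5: B5→B2 stop@B0
  join B7 pred B3: B3→B1 stop@B0
  join B7 pred B6: B6 stop@B0
  join B8 pred B2: B2 stop@B0
  join B8 pred B5: B5→B2 stop@B0
  join B8 pred B7: B7 stop@B0
  DF(B0)=∅
  DF(B1)={B6,B7}
  DF(B2)={B6,B8}
  DF(B3)={B6,B7}
  DF(B4)=∅
  DF(B5)={B6,B8}
  DF(B6)={B7}
  DF(B7)={B8}
  DF(B8)=∅

φ for b: defs {B1,B2,B3,B4,B5,B7,B8}
  DF⁺ = {B6,B7,B8}

Answer: ["B6", "B7", "B8"]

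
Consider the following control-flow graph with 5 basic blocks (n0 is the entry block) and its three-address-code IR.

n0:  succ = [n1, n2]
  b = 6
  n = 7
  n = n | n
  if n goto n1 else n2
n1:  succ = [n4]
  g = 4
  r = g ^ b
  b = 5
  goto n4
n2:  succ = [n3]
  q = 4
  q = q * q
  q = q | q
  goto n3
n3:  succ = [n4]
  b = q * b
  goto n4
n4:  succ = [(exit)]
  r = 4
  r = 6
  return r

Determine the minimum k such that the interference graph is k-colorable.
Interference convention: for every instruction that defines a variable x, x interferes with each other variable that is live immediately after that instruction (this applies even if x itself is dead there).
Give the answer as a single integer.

Per-block:
  n0: {b,n} / ∅
  n1: {b,g,r} / {b}
  n2: {q} / ∅
  n3: {b} / {b,q}
  n4: {r} / ∅

Liveness:
  n0 li=∅ lo={b}
  n1 li={b} lo=∅
  n2 li={b} lo={b,q}
  n3 li={b,q} lo=∅
  n4 li=∅ lo=∅

Conflict graph:
  b — {g,n,q}
  g — {b}
  n — {b}
  q — {b}
  r — ∅

Registers:
  clique {b,g} ⇒ need ≥ 2
  2-colouring: c0={b,r}  c1={g,n,q}
  χ = 2

Answer: 2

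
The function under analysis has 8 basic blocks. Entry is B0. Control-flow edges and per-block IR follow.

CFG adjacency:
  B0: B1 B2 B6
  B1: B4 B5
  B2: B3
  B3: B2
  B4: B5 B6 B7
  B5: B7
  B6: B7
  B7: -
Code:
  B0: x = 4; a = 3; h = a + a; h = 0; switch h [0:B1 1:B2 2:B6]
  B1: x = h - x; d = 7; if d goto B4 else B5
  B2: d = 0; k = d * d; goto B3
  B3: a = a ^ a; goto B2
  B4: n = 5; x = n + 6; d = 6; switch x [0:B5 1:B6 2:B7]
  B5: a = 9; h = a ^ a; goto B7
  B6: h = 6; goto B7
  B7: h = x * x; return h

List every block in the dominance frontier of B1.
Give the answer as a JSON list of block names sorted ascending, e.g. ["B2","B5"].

idom tree: B1←B0 B2←B0 B3←B2 B4←B1 B5←B1 B6←B0 B7←B0
Dom at joins:
  B2: preds {B0,B3}: {B0} ∩ {B0,B2,B3} = {B0}; idom=B0
  B5: preds {B1,B4}: {B0,B1} ∩ {B0,B1,B4} = {B0,B1}; idom=B1
  B6: preds {B0,B4}: {B0} ∩ {B0,B1,B4} = {B0}; idom=B0
  B7: preds {B4,B5,B6}: {B0,B1,B4} ∩ {B0,B1,B5} ∩ {B0,B6} = {B0}; idom=B0

DF derivation:
  B2←B0: walk · to B0
  B2←B3: walk B3→B2 to B0
  B5←B1: walk · to B1
  B5←B4: walk B4 to B1
  B6←B0: walk · to B0
  B6←B4: walk B4→B1 to B0
  B7←B4: walk B4→B1 to B0
  B7←B5: walk B5→B1 to B0
  B7←B6: walk B6 to B0
  B0 → ∅
  B1 → {B6,B7}
  B2 → {B2}
  B3 → {B2}
  B4 → {B5,B6,B7}
  B5 → {B7}
  B6 → {B7}
  B7 → ∅

DF(B1) = ["B6", "B7"]

Answer: ["B6", "B7"]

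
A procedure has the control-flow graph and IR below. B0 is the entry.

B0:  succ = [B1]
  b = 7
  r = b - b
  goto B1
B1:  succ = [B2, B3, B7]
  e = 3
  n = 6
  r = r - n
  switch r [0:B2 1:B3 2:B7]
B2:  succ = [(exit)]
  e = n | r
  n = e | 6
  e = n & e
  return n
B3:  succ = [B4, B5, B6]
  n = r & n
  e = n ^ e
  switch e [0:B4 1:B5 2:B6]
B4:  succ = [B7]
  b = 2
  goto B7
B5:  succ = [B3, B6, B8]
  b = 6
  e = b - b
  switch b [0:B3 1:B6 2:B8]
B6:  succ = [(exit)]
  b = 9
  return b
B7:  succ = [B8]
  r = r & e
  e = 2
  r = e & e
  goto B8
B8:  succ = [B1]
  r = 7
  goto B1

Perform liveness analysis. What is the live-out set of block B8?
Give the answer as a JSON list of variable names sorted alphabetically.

Block summaries:
  B0: {b,r} / ∅
  B1: {e,n,r} / {r}
  B2: {e,n} / {n,r}
  B3: {e,n} / {e,n,r}
  B4: {b} / ∅
  B5: {b,e} / ∅
  B6: {b} / ∅
  B7: {e,r} / {e,r}
  B8: {r} / ∅

Liveness:
  B0: in=∅ out={r}
  B1: in={r} out={e,n,r}
  B2: in={n,r} out=∅
  B3: in={e,n,r} out={e,n,r}
  B4: in={e,r} out={e,r}
  B5: in={n,r} out={e,n,r}
  B6: in=∅ out=∅
  B7: in={e,r} out=∅
  B8: in=∅ out={r}

live-out(B8) = ["r"]

Answer: ["r"]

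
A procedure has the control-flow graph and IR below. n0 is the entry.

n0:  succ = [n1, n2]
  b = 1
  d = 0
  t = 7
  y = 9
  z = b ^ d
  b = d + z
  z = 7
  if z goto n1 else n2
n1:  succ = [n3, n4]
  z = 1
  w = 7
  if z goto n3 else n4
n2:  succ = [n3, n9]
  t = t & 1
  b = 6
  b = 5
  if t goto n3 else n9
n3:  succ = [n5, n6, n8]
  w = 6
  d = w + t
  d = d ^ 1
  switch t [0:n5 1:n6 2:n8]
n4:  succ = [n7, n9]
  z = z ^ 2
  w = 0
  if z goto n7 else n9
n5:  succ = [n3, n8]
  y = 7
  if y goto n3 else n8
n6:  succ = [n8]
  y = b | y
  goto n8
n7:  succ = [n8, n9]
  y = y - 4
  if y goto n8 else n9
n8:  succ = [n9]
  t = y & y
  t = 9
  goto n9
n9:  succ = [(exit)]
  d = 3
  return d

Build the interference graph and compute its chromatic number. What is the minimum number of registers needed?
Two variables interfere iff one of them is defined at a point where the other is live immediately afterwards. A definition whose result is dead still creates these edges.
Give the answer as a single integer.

Per-block:
  n0: def={b,d,t,y,z} ue=∅
  n1: def={w,z} ue=∅
  n2: def={b,t} ue={t}
  n3: def={d,w} ue={t}
  n4: def={w,z} ue={z}
  n5: def={y} ue=∅
  n6: def={y} ue={b,y}
  n7: def={y} ue={y}
  n8: def={t} ue={y}
  n9: def={d} ue=∅

Live sets:
  live n0: ∅→{b,t,y}
  live n1: {b,t,y}→{b,t,y,z}
  live n2: {t,y}→{b,t,y}
  live n3: {b,t,y}→{b,t,y}
  live n4: {y,z}→{y}
  live n5: {b,t}→{b,t,y}
  live n6: {b,y}→{y}
  live n7: {y}→{y}
  live n8: {y}→∅
  live n9: ∅→∅

Conflict graph:
  b: {d,t,w,y,z}
  d: {b,t,y,z}
  t: {b,d,w,y,z}
  w: {b,t,y,z}
  y: {b,d,t,w,z}
  z: {b,d,t,w,y}

Colouring:
  {b,d,t,y,z} pairwise interfere (5-clique) ⇒ χ ≥ 5
  assign b→c0 d→c4 t→c1 w→c4 y→c2 z→c3 — no edge inside a register ⇒ χ ≤ 5
  χ = 5

Answer: 5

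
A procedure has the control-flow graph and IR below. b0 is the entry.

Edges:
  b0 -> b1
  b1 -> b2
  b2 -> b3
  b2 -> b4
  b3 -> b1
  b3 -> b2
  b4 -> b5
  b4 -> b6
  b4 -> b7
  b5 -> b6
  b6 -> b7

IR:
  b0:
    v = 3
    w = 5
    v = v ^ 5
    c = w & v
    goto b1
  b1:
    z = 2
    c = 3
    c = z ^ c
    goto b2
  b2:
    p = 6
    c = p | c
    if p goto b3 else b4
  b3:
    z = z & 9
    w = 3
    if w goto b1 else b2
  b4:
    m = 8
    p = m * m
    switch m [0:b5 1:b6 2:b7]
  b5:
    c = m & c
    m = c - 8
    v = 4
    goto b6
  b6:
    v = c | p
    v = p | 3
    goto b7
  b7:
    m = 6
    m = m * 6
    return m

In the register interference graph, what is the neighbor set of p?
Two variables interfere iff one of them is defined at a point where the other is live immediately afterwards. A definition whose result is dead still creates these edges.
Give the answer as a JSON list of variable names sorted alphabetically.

Answer: ["c", "m", "v", "z"]

Working:
Per-block:
  b0: def={c,v,w} ue=∅
  b1: def={c,z} ue=∅
  b2: def={c,p} ue={c}
  b3: def={w,z} ue={z}
  b4: def={m,p} ue=∅
  b5: def={c,m,v} ue={c,m}
  b6: def={v} ue={c,p}
  b7: def={m} ue=∅

Liveness:
  b0: in=∅ out=∅
  b1: in=∅ out={c,z}
  b2: in={c,z} out={c,z}
  b3: in={c,z} out={c,z}
  b4: in={c} out={c,m,p}
  b5: in={c,m,p} out={c,p}
  b6: in={c,p} out=∅
  b7: in=∅ out=∅

Conflict graph:
  c↔{m,p,v,w,z}
  m↔{c,p}
  p↔{c,m,v,z}
  v↔{c,p,w}
  w↔{c,v,z}
  z↔{c,p,w}

N(p) = ["c", "m", "v", "z"]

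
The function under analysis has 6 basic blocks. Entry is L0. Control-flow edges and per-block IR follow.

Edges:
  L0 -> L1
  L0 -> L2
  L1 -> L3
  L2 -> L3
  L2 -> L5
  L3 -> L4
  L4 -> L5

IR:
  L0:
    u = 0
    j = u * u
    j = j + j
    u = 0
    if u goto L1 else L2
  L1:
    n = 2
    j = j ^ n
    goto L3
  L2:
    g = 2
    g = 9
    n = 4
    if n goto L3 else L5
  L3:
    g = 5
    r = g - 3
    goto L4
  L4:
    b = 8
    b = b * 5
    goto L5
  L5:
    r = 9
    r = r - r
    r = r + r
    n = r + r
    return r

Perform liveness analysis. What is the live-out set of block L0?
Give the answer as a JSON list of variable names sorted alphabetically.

Answer: ["j"]

Analysis:
Per-block:
  L0 def {j,u} use ∅
  L1 def {j,n} use {j}
  L2 def {g,n} use ∅
  L3 def {g,r} use ∅
  L4 def {b} use ∅
  L5 def {n,r} use ∅

Backward fixpoint:
  live L0: ∅→{j}
  live L1: {j}→∅
  live L2: ∅→∅
  live L3: ∅→∅
  live L4: ∅→∅
  live L5: ∅→∅

live-out(L0) = ["j"]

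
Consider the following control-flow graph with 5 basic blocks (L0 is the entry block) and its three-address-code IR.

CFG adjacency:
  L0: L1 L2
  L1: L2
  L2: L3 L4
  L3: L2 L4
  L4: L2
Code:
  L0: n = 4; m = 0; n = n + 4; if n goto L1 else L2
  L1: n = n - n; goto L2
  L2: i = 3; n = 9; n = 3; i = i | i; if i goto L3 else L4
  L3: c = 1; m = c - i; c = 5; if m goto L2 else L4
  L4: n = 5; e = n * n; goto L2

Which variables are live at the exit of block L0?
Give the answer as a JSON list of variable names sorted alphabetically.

Answer: ["n"]

Working:
Block summaries:
  L0 def {m,n} use ∅
  L1 def {n} use {n}
  L2 def {i,n} use ∅
  L3 def {c,m} use {i}
  L4 def {e,n} use ∅

Live sets:
  live L0: ∅→{n}
  live L1: {n}→∅
  live L2: ∅→{i}
  live L3: {i}→∅
  live L4: ∅→∅

live-out(L0) = ["n"]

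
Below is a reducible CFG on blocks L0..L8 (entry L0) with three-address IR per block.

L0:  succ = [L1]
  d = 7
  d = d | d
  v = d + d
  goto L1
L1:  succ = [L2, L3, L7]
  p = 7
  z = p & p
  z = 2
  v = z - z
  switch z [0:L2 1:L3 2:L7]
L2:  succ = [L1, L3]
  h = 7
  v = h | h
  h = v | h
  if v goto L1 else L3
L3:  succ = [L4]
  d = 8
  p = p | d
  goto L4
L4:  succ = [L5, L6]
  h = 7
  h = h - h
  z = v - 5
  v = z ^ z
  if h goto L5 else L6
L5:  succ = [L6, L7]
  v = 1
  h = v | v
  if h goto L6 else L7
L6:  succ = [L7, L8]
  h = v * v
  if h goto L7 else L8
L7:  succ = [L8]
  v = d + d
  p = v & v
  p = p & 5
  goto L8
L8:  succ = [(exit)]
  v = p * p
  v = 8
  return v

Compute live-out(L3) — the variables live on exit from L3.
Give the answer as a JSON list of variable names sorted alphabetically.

Answer: ["d", "p", "v"]

Working:
def/use:
  L0 def {d,v} use ∅
  L1 def {p,v,z} use ∅
  L2 def {h,v} use ∅
  L3 def {d,p} use {p}
  L4 def {h,v,z} use {v}
  L5 def {h,v} use ∅
  L6 def {h} use {v}
  L7 def {p,v} use {d}
  L8 def {v} use {p}

Liveness:
  L0: in=∅ out={d}
  L1: in={d} out={d,p,v}
  L2: in={d,p} out={d,p,v}
  L3: in={p,v} out={d,p,v}
  L4: in={d,p,v} out={d,p,v}
  L5: in={d,p} out={d,p,v}
  L6: in={d,p,v} out={d,p}
  L7: in={d} out={p}
  L8: in={p} out=∅

live-out(L3) = ["d", "p", "v"]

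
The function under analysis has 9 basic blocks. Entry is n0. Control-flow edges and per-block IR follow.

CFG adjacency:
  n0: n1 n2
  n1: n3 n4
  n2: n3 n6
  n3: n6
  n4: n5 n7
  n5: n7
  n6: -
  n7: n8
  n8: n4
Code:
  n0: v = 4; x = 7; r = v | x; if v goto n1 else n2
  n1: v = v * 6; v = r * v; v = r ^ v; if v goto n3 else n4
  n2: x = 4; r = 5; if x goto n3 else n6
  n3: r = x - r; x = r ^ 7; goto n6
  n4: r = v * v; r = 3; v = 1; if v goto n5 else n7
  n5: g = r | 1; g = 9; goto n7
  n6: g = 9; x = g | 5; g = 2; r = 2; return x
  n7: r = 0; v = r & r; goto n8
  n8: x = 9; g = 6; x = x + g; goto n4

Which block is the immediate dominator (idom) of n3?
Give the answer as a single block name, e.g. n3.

idom tree: n1←n0 n2←n0 n3←n0 n4←n1 n5←n4 n6←n0 n7←n4 n8←n7
Dom at joins:
  n3: preds {n1,n2}: {n0,n1} ∩ {n0,n2} = {n0}; idom=n0
  n4: preds {n1,n8}: {n0,n1} ∩ {n0,n1,n4,n7,n8} = {n0,n1}; idom=n1
  n6: preds {n2,n3}: {n0,n2} ∩ {n0,n3} = {n0}; idom=n0
  n7: preds {n4,n5}: {n0,n1,n4} ∩ {n0,n1,n4,n5} = {n0,n1,n4}; idom=n4

idom(n3) = n0

Answer: n0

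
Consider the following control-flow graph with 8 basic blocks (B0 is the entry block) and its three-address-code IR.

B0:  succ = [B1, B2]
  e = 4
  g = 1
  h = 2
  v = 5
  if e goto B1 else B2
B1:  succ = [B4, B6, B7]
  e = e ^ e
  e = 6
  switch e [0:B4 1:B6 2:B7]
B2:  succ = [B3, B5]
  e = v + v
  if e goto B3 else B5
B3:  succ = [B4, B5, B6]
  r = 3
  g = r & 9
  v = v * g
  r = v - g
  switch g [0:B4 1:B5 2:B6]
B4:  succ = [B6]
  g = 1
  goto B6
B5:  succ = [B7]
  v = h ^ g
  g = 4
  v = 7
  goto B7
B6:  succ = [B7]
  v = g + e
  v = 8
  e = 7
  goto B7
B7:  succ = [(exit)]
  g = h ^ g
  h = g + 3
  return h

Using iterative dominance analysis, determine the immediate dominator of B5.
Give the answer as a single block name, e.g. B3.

idom tree: B1←B0 B2←B0 B3←B2 B4←B0 B5←B2 B6←B0 B7←B0
Join-block Dom:
  B4: preds {B1,B3}: {B0,B1} ∩ {B0,B2,B3} = {B0}; idom=B0
  B5: preds {B2,B3}: {B0,B2} ∩ {B0,B2,B3} = {B0,B2}; idom=B2
  B6: preds {B1,B3,B4}: {B0,B1} ∩ {B0,B2,B3} ∩ {B0,B4} = {B0}; idom=B0
  B7: preds {B1,B5,B6}: {B0,B1} ∩ {B0,B2,B5} ∩ {B0,B6} = {B0}; idom=B0

idom(B5) = B2

Answer: B2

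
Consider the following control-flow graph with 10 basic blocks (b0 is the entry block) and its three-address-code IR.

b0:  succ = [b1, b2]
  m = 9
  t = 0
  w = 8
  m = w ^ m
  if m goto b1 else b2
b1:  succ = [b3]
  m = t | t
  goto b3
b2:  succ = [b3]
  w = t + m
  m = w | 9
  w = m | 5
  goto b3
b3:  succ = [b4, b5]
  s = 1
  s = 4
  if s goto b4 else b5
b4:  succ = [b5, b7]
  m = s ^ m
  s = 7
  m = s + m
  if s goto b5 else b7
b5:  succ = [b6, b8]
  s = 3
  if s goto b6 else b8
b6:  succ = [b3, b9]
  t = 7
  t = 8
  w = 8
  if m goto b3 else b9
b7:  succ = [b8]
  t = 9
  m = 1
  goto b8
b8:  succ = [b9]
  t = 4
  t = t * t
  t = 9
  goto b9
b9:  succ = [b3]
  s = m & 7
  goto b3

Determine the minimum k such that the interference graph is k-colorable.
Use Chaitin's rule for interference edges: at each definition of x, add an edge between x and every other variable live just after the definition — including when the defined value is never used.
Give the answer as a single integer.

Answer: 3

Working:
Per-block:
  b0 def {m,t,w} use ∅
  b1 def {m} use {t}
  b2 def {m,w} use {m,t}
  b3 def {s} use ∅
  b4 def {m,s} use {m,s}
  b5 def {s} use ∅
  b6 def {t,w} use {m}
  b7 def {m,t} use ∅
  b8 def {t} use ∅
  b9 def {s} use {m}

Liveness:
  live b0: ∅→{m,t}
  live b1: {t}→{m}
  live b2: {m,t}→{m}
  live b3: {m}→{m,s}
  live b4: {m,s}→{m}
  live b5: {m}→{m}
  live b6: {m}→{m}
  live b7: ∅→{m}
  live b8: {m}→{m}
  live b9: {m}→{m}

Interfere edges:
  m↔{s,t,w}
  s↔{m}
  t↔{m,w}
  w↔{m,t}

Chromatic number:
  clique {m,t,w} ⇒ need ≥ 3
  assign m→r0 s→r1 t→r1 w→r2 — no edge inside a register ⇒ χ ≤ 3
  χ = 3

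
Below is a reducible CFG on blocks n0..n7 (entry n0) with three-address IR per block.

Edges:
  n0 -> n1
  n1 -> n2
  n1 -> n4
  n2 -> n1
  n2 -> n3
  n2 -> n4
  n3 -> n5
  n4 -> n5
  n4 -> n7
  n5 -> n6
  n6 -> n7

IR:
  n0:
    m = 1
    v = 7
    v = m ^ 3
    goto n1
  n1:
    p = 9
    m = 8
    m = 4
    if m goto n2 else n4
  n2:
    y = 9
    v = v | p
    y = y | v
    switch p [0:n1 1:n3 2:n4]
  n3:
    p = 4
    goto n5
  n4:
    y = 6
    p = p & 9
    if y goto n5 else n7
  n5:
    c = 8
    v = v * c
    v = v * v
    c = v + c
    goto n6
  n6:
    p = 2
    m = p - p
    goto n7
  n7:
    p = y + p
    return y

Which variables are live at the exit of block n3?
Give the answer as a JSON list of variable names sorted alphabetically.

Answer: ["v", "y"]

Analysis:
def/use:
  n0: def={m,v} ue=∅
  n1: def={m,p} ue=∅
  n2: def={v,y} ue={p,v}
  n3: def={p} ue=∅
  n4: def={p,y} ue={p}
  n5: def={c,v} ue={v}
  n6: def={m,p} ue=∅
  n7: def={p} ue={p,y}

Liveness:
  n0 li=∅ lo={v}
  n1 li={v} lo={p,v}
  n2 li={p,v} lo={p,v,y}
  n3 li={v,y} lo={v,y}
  n4 li={p,v} lo={p,v,y}
  n5 li={v,y} lo={y}
  n6 li={y} lo={p,y}
  n7 li={p,y} lo=∅

live-out(n3) = ["v", "y"]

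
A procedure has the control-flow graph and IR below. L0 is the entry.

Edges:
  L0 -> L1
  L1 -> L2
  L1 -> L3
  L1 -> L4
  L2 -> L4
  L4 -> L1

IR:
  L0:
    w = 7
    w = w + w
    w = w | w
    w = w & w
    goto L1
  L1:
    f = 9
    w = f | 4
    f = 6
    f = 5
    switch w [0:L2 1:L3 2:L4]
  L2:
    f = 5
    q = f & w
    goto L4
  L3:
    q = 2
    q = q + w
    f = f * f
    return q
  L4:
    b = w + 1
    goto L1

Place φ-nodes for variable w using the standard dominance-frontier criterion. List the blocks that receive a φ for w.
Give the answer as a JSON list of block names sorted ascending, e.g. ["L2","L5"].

Answer: ["L1"]

Derivation:
idom tree: L1←L0 L2←L1 L3←L1 L4←L1
Dom∩ at merges:
  L1: preds {L0,L4}: {L0} ∩ {L0,L1,L4} = {L0}; idom=L0
  L4: preds {L1,L2}: {L0,L1} ∩ {L0,L1,L2} = {L0,L1}; idom=L1

DF walk-up:
  join L1 pred L0: · stop@L0
  join L1 pred L4: L4→L1 stop@L0
  join L4 pred L1: · stop@L1
  join L4 pred L2: L2 stop@L1
  DF(L0)=∅
  DF(L1)={L1}
  DF(L2)={L4}
  DF(L3)=∅
  DF(L4)={L1}

φ for w: defs {L0,L1}
  DF⁺ = {L1}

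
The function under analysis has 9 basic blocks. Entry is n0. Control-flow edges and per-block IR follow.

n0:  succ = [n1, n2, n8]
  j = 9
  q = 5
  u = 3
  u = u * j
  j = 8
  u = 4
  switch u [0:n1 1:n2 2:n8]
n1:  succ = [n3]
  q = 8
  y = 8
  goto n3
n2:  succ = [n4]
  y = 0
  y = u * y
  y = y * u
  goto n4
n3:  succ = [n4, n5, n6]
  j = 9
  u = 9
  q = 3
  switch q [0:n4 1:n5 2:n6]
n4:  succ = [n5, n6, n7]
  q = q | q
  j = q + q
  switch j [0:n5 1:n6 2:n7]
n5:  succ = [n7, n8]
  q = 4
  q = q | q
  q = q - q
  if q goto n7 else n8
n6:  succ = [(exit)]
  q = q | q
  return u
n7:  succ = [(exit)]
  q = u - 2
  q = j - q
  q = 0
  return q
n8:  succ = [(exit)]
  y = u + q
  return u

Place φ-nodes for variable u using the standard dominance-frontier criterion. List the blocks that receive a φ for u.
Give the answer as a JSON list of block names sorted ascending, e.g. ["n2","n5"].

idom tree: n1←n0 n2←n0 n3←n1 n4←n0 n5←n0 n6←n0 n7←n0 n8←n0
Join-block Dom:
  n4: preds {n2,n3}: {n0,n2} ∩ {n0,n1,n3} = {n0}; idom=n0
  n5: preds {n3,n4}: {n0,n1,n3} ∩ {n0,n4} = {n0}; idom=n0
  n6: preds {n3,n4}: {n0,n1,n3} ∩ {n0,n4} = {n0}; idom=n0
  n7: preds {n4,n5}: {n0,n4} ∩ {n0,n5} = {n0}; idom=n0
  n8: preds {n0,n5}: {n0} ∩ {n0,n5} = {n0}; idom=n0

Frontier:
  join n4 pred n2: n2 stop@n0
  join n4 pred n3: n3→n1 stop@n0
  join n5 pred n3: n3→n1 stop@n0
  join n5 pred n4: n4 stop@n0
  join n6 pred n3: n3→n1 stop@n0
  join n6 pred n4: n4 stop@n0
  join n7 pred n4: n4 stop@n0
  join n7 pred n5: n5 stop@n0
  join n8 pred n0: · stop@n0
  join n8 pred n5: n5 stop@n0
  n0: DF=∅
  n1: DF={n4,n5,n6}
  n2: DF={n4}
  n3: DF={n4,n5,n6}
  n4: DF={n5,n6,n7}
  n5: DF={n7,n8}
  n6: DF=∅
  n7: DF=∅
  n8: DF=∅

φ for u: defs {n0,n3}
  DF⁺ = {n4,n5,n6,n7,n8}

Answer: ["n4", "n5", "n6", "n7", "n8"]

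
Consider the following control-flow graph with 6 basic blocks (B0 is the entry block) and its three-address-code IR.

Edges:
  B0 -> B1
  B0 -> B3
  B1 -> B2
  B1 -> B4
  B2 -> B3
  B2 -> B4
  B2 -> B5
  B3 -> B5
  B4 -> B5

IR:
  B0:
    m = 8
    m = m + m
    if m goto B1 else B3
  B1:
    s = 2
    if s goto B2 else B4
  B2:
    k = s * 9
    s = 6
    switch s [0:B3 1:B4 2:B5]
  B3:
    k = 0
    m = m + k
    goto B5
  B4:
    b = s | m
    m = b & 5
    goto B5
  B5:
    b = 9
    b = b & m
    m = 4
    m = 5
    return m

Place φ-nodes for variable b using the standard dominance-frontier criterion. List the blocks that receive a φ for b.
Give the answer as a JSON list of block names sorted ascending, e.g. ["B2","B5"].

idom tree: B1←B0 B2←B1 B3←B0 B4←B1 B5←B0
Dom at joins:
  B3: preds {B0,B2}: {B0} ∩ {B0,B1,B2} = {B0}; idom=B0
  B4: preds {B1,B2}: {B0,B1} ∩ {B0,B1,B2} = {B0,B1}; idom=B1
  B5: preds {B2,B3,B4}: {B0,B1,B2} ∩ {B0,B3} ∩ {B0,B1,B4} = {B0}; idom=B0

DF derivation:
  B3←B0: walk · to B0
  B3←B2: walk B2→B1 to B0
  B4←B1: walk · to B1
  B4←B2: walk B2 to B1
  B5←B2: walk B2→B1 to B0
  B5←B3: walk B3 to B0
  B5←B4: walk B4→B1 to B0
  B0 → ∅
  B1 → {B3,B5}
  B2 → {B3,B4,B5}
  B3 → {B5}
  B4 → {B5}
  B5 → ∅

φ for b: defs {B4,B5}
  DF⁺ = {B5}

Answer: ["B5"]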